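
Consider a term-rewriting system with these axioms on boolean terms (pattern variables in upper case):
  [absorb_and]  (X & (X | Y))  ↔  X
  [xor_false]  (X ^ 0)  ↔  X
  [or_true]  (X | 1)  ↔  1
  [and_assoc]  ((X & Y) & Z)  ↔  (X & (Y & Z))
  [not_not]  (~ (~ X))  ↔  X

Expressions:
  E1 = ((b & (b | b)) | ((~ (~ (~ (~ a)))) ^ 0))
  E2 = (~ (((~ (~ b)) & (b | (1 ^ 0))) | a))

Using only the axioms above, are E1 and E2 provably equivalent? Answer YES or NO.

NO

All listed rules preserve value, hence provable equivalence implies equal values everywhere; look for a separating assignment.
a=0, b=0 gives E1 ↦ 0, E2 ↦ 1; values differ ⇒ not provably equivalent.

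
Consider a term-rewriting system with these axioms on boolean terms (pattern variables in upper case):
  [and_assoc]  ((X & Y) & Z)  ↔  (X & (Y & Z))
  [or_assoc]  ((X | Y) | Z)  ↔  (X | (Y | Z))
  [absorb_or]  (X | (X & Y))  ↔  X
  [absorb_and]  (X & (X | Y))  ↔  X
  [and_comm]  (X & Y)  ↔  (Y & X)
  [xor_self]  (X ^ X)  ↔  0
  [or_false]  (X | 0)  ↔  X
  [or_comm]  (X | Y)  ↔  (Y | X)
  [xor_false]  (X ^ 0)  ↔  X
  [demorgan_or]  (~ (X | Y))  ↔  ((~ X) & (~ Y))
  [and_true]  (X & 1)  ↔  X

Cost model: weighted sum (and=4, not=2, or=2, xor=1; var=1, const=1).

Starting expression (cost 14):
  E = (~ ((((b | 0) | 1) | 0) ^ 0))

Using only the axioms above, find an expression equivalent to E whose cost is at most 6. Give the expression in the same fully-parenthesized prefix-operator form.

(1) ((((b | 0) | 1) | 0) ^ 0)  =[xor_false →]=  (((b | 0) | 1) | 0)    ⊢ (~ (((b | 0) | 1) | 0))
(2) (((b | 0) | 1) | 0)  =[or_false →]=  ((b | 0) | 1)    ⊢ (~ ((b | 0) | 1))
(3) (b | 0)  =[or_false →]=  b    ⊢ cost 6, within 6

(~ (b | 1))   [cost 6]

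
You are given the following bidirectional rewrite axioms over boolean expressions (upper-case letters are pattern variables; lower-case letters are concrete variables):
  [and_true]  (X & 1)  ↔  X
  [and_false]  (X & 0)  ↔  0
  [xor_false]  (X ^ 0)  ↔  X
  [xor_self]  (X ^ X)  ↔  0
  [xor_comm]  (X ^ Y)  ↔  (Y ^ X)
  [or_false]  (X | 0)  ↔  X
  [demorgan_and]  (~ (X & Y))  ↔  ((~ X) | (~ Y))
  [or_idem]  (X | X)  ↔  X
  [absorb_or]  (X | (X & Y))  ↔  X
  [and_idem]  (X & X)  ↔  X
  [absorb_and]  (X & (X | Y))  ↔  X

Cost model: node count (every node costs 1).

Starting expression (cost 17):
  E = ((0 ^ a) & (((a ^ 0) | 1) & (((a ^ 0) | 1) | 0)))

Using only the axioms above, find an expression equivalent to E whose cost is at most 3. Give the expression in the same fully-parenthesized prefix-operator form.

(0 ^ a)   [cost 3]

(1) (((a ^ 0) | 1) & (((a ^ 0) | 1) | 0))  =[absorb_and →]=  ((a ^ 0) | 1)    ⊢ ((0 ^ a) & ((a ^ 0) | 1))
(2) (a ^ 0)  =[xor_comm →]=  (0 ^ a)    ⊢ ((0 ^ a) & ((0 ^ a) | 1))
(3) ((0 ^ a) & ((0 ^ a) | 1))  =[absorb_and →]=  (0 ^ a)    ⊢ cost 3, within 3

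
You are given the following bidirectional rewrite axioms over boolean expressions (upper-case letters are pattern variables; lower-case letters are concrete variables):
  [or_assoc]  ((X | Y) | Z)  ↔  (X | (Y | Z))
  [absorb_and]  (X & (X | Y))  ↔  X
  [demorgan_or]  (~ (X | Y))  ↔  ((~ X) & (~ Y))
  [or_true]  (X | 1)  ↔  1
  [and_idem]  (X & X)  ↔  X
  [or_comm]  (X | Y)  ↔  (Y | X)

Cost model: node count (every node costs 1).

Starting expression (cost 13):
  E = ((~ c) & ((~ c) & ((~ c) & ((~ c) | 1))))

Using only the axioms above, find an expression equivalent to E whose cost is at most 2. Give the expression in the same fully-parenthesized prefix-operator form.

step 1: absorb_and (→) rewrites ((~ c) & ((~ c) | 1)) into (~ c), now ((~ c) & ((~ c) & (~ c)))
step 2: and_idem (→) rewrites ((~ c) & (~ c)) into (~ c), now ((~ c) & (~ c))
step 3: and_idem (→) rewrites ((~ c) & (~ c)) into (~ c), reaching cost 2 (bound 2)

(~ c)   [cost 2]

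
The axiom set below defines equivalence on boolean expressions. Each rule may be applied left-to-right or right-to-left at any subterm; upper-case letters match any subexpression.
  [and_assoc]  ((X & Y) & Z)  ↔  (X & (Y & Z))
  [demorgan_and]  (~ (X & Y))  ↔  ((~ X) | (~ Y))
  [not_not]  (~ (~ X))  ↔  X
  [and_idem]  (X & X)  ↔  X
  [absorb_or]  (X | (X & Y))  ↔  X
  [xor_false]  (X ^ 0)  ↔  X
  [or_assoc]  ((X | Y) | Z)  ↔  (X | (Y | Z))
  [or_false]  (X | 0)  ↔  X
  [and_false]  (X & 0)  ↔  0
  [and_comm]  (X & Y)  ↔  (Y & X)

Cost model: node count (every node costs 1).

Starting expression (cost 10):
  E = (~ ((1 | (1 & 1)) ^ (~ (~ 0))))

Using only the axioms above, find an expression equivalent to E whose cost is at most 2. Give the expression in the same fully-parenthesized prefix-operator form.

(~ 1)   [cost 2]

step 1: absorb_or (→) rewrites (1 | (1 & 1)) into 1, now (~ (1 ^ (~ (~ 0))))
step 2: not_not (→) rewrites (~ (~ 0)) into 0, now (~ (1 ^ 0))
step 3: xor_false (→) rewrites (1 ^ 0) into 1, reaching cost 2 (bound 2)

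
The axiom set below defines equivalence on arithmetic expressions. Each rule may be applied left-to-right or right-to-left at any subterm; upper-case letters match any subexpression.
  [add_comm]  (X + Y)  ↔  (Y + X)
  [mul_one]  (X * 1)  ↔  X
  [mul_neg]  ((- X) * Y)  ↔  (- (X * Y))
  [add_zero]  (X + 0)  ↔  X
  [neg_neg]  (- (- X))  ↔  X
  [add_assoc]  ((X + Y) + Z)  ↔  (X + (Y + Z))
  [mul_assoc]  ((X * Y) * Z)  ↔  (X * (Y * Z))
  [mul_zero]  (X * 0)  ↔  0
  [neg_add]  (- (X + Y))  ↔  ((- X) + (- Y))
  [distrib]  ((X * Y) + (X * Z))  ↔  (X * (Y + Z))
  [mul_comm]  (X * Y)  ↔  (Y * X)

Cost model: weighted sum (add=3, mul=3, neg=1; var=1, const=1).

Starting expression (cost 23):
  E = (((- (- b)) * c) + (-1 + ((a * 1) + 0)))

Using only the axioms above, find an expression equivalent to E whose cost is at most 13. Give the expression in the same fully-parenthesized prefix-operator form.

((b * c) + (-1 + a))   [cost 13]

1. [neg_neg →] (- (- b))  →  b;  E = ((b * c) + (-1 + ((a * 1) + 0)))
2. [add_zero →] ((a * 1) + 0)  →  (a * 1);  E = ((b * c) + (-1 + (a * 1)))
3. [mul_one →] (a * 1)  →  a;  cost 13 ≤ 13, done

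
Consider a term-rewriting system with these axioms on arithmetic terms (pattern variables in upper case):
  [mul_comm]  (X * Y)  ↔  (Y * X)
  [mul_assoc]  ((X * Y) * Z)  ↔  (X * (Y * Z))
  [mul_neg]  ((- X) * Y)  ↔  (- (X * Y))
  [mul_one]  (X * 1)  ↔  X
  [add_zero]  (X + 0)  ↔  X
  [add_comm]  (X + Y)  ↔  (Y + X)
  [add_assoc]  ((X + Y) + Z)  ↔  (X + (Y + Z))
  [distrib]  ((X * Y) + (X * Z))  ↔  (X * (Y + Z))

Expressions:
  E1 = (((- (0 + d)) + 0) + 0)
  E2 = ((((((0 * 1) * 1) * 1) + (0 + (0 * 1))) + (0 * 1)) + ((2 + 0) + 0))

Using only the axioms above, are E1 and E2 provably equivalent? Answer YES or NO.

Every axiom is a valid identity, so a rewrite proof would force E1 and E2 to agree under every assignment.
At d=0: E1 = 0 but E2 = 2; they differ, so no derivation exists.

NO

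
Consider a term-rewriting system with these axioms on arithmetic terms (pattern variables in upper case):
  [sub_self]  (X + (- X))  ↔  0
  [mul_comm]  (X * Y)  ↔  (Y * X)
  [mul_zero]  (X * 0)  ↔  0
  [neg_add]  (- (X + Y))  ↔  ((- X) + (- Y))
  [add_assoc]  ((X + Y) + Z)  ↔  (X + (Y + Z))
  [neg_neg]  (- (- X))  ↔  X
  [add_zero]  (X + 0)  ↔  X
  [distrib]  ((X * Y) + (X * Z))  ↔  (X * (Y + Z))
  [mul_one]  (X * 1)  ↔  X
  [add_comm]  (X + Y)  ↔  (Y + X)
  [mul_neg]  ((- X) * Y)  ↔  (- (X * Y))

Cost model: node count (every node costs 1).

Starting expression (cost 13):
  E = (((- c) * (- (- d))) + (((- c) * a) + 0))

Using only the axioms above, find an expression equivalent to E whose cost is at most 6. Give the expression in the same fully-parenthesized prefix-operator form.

step 1: neg_neg (→) rewrites (- (- d)) into d, now (((- c) * d) + (((- c) * a) + 0))
step 2: add_zero (→) rewrites (((- c) * a) + 0) into ((- c) * a), now (((- c) * d) + ((- c) * a))
step 3: distrib (→) rewrites (((- c) * d) + ((- c) * a)) into ((- c) * (d + a)), reaching cost 6 (bound 6)

((- c) * (d + a))   [cost 6]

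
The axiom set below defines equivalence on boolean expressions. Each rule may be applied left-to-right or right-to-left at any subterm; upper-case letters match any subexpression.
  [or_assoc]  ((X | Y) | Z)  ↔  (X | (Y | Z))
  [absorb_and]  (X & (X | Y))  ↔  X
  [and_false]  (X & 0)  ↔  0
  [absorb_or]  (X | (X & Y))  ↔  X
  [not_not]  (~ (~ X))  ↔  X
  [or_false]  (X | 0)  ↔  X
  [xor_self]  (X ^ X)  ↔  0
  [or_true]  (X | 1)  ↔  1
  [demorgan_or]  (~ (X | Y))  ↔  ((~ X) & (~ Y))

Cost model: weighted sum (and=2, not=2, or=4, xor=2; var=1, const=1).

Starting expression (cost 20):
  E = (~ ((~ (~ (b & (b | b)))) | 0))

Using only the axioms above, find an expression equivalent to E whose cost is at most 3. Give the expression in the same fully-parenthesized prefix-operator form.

(~ b)   [cost 3]

step 1: absorb_and (→) rewrites (b & (b | b)) into b, now (~ ((~ (~ b)) | 0))
step 2: or_false (→) rewrites ((~ (~ b)) | 0) into (~ (~ b)), now (~ (~ (~ b)))
step 3: not_not (→) rewrites (~ (~ (~ b))) into (~ b), reaching cost 3 (bound 3)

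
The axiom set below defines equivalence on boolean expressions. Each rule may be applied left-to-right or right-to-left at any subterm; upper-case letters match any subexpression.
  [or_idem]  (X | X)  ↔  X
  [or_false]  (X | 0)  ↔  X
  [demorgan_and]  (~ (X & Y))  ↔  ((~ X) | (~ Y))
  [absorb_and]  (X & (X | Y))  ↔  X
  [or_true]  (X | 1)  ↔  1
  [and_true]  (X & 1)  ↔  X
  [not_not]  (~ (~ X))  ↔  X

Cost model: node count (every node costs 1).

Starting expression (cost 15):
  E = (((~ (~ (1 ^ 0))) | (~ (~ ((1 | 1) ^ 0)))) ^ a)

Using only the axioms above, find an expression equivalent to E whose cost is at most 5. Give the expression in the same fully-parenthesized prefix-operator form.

(1) (1 | 1)  =[or_idem →]=  1    ⊢ (((~ (~ (1 ^ 0))) | (~ (~ (1 ^ 0)))) ^ a)
(2) ((~ (~ (1 ^ 0))) | (~ (~ (1 ^ 0))))  =[or_idem →]=  (~ (~ (1 ^ 0)))    ⊢ ((~ (~ (1 ^ 0))) ^ a)
(3) (~ (~ (1 ^ 0)))  =[not_not →]=  (1 ^ 0)    ⊢ cost 5, within 5

((1 ^ 0) ^ a)   [cost 5]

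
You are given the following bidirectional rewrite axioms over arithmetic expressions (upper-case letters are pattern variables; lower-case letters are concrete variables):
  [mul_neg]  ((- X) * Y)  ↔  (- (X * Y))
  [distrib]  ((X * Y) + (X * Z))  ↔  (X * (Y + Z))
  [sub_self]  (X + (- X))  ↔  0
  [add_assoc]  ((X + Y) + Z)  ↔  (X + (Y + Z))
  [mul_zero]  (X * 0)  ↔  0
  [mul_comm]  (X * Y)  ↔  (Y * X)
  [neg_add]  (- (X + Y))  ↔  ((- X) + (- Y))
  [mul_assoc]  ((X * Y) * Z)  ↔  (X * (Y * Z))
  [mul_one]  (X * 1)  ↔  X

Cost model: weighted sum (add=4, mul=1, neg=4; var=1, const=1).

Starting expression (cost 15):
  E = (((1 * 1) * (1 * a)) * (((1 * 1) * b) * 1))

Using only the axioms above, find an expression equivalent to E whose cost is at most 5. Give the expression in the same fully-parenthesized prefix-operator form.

((b * 1) * a)   [cost 5]

step 1: mul_one (→) rewrites (((1 * 1) * b) * 1) into ((1 * 1) * b), now (((1 * 1) * (1 * a)) * ((1 * 1) * b))
step 2: mul_comm (→) rewrites (1 * a) into (a * 1), now (((1 * 1) * (a * 1)) * ((1 * 1) * b))
step 3: mul_comm (→) rewrites ((1 * 1) * (a * 1)) into ((a * 1) * (1 * 1)), now (((a * 1) * (1 * 1)) * ((1 * 1) * b))
step 4: mul_one (→) rewrites (1 * 1) into 1, now (((a * 1) * 1) * ((1 * 1) * b))
step 5: mul_one (→) rewrites (a * 1) into a, now ((a * 1) * ((1 * 1) * b))
step 6: mul_comm (→) rewrites ((1 * 1) * b) into (b * (1 * 1)), now ((a * 1) * (b * (1 * 1)))
step 7: mul_comm (→) rewrites ((a * 1) * (b * (1 * 1))) into ((b * (1 * 1)) * (a * 1))
step 8: mul_one (→) rewrites (1 * 1) into 1, now ((b * 1) * (a * 1))
step 9: mul_one (→) rewrites (a * 1) into a, reaching cost 5 (bound 5)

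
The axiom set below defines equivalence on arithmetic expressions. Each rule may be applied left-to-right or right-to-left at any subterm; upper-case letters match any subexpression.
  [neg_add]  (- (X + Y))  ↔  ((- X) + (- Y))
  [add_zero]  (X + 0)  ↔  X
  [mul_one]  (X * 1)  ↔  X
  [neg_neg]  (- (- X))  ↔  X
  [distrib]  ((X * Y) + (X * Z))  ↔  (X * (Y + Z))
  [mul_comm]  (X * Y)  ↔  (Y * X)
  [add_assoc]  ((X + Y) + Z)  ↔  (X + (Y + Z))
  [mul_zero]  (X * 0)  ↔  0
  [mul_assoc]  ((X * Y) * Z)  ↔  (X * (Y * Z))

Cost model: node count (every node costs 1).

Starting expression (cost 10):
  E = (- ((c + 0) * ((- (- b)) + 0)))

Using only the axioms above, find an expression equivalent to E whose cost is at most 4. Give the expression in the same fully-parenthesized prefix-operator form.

step 1: add_zero (→) rewrites (c + 0) into c, now (- (c * ((- (- b)) + 0)))
step 2: neg_neg (→) rewrites (- (- b)) into b, now (- (c * (b + 0)))
step 3: add_zero (→) rewrites (b + 0) into b, reaching cost 4 (bound 4)

(- (c * b))   [cost 4]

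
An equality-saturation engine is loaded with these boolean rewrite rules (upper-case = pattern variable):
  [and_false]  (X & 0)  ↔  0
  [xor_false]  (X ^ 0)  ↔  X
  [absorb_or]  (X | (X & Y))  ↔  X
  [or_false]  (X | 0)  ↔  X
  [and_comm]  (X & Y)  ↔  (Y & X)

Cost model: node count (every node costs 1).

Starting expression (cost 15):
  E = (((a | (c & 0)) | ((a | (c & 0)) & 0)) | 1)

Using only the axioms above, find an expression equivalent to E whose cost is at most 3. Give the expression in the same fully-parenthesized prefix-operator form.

step 1: absorb_or (→) rewrites ((a | (c & 0)) | ((a | (c & 0)) & 0)) into (a | (c & 0)), now ((a | (c & 0)) | 1)
step 2: and_false (→) rewrites (c & 0) into 0, now ((a | 0) | 1)
step 3: or_false (→) rewrites (a | 0) into a, reaching cost 3 (bound 3)

(a | 1)   [cost 3]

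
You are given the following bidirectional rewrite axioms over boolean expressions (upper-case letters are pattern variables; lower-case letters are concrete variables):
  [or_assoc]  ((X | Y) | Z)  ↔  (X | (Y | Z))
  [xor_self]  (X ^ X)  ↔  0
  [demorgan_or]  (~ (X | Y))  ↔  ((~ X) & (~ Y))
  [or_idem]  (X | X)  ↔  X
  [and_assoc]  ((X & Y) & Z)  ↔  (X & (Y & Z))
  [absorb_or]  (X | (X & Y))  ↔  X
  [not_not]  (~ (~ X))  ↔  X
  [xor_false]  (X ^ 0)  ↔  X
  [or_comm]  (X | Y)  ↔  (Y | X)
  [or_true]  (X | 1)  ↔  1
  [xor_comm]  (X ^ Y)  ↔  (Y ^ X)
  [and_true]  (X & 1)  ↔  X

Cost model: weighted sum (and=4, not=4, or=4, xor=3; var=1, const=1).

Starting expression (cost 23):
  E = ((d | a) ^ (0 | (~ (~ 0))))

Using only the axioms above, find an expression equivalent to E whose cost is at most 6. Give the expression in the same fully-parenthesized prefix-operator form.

(d | a)   [cost 6]

1. [not_not →] (~ (~ 0))  →  0;  E = ((d | a) ^ (0 | 0))
2. [or_idem →] (0 | 0)  →  0;  E = ((d | a) ^ 0)
3. [xor_false →] ((d | a) ^ 0)  →  (d | a);  cost 6 ≤ 6, done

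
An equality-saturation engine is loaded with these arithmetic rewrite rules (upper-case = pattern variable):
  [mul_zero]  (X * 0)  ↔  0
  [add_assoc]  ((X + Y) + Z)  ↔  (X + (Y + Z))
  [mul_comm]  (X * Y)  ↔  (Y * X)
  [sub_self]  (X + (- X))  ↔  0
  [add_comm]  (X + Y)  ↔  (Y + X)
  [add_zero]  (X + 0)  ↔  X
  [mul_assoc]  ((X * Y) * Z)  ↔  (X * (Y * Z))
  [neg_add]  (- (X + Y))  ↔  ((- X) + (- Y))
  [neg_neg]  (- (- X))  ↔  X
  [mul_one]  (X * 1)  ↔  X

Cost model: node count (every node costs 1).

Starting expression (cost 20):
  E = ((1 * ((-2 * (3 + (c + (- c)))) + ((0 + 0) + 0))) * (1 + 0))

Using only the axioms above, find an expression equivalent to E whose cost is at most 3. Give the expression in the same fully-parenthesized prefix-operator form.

(1) (c + (- c))  =[sub_self →]=  0    ⊢ ((1 * ((-2 * (3 + 0)) + ((0 + 0) + 0))) * (1 + 0))
(2) ((0 + 0) + 0)  =[add_zero →]=  (0 + 0)    ⊢ ((1 * ((-2 * (3 + 0)) + (0 + 0))) * (1 + 0))
(3) (0 + 0)  =[add_zero →]=  0    ⊢ ((1 * ((-2 * (3 + 0)) + 0)) * (1 + 0))
(4) (1 + 0)  =[add_zero →]=  1    ⊢ ((1 * ((-2 * (3 + 0)) + 0)) * 1)
(5) (3 + 0)  =[add_zero →]=  3    ⊢ ((1 * ((-2 * 3) + 0)) * 1)
(6) ((-2 * 3) + 0)  =[add_zero →]=  (-2 * 3)    ⊢ ((1 * (-2 * 3)) * 1)
(7) ((1 * (-2 * 3)) * 1)  =[mul_one →]=  (1 * (-2 * 3))
(8) (1 * (-2 * 3))  =[mul_comm →]=  ((-2 * 3) * 1)
(9) ((-2 * 3) * 1)  =[mul_one →]=  (-2 * 3)    ⊢ cost 3, within 3

(-2 * 3)   [cost 3]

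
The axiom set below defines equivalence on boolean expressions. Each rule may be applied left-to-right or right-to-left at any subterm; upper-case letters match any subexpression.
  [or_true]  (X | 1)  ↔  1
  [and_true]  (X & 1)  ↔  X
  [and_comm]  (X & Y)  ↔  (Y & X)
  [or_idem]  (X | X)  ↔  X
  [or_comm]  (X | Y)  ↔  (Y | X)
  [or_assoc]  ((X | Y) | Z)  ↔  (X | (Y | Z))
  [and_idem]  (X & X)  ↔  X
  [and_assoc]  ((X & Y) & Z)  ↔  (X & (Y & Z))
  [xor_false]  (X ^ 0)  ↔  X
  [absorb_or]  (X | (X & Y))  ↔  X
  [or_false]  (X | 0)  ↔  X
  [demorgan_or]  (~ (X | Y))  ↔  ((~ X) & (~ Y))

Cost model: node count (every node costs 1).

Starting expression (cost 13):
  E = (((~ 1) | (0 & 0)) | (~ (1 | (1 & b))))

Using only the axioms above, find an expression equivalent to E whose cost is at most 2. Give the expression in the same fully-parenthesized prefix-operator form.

(~ 1)   [cost 2]

1. [absorb_or →] (1 | (1 & b))  →  1;  E = (((~ 1) | (0 & 0)) | (~ 1))
2. [and_idem →] (0 & 0)  →  0;  E = (((~ 1) | 0) | (~ 1))
3. [or_false →] ((~ 1) | 0)  →  (~ 1);  E = ((~ 1) | (~ 1))
4. [or_idem →] ((~ 1) | (~ 1))  →  (~ 1);  cost 2 ≤ 2, done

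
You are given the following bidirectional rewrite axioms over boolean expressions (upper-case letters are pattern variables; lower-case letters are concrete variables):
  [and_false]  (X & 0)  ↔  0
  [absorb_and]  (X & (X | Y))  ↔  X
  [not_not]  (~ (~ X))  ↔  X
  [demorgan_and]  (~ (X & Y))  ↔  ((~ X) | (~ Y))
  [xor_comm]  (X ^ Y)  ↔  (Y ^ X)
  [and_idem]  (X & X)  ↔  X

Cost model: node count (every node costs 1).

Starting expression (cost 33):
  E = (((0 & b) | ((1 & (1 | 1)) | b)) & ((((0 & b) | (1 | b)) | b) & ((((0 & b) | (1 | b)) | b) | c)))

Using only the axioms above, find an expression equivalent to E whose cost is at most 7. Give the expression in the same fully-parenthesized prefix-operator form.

(1) ((((0 & b) | (1 | b)) | b) & ((((0 & b) | (1 | b)) | b) | c))  =[absorb_and →]=  (((0 & b) | (1 | b)) | b)    ⊢ (((0 & b) | ((1 & (1 | 1)) | b)) & (((0 & b) | (1 | b)) | b))
(2) (1 & (1 | 1))  =[absorb_and →]=  1    ⊢ (((0 & b) | (1 | b)) & (((0 & b) | (1 | b)) | b))
(3) (((0 & b) | (1 | b)) & (((0 & b) | (1 | b)) | b))  =[absorb_and →]=  ((0 & b) | (1 | b))    ⊢ cost 7, within 7

((0 & b) | (1 | b))   [cost 7]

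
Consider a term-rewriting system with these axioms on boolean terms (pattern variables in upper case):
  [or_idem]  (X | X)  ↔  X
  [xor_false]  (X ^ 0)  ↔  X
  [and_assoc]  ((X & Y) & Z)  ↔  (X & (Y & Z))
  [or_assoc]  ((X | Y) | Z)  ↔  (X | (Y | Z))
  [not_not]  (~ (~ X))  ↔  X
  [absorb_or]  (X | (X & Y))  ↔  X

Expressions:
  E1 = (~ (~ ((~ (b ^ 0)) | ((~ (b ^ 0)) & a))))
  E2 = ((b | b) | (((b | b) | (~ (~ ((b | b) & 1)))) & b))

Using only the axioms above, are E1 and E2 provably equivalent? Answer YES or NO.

Every axiom is a valid identity, so a rewrite proof would force E1 and E2 to agree under every assignment.
At a=0, b=0: E1 = 1 but E2 = 0; they differ, so no derivation exists.

NO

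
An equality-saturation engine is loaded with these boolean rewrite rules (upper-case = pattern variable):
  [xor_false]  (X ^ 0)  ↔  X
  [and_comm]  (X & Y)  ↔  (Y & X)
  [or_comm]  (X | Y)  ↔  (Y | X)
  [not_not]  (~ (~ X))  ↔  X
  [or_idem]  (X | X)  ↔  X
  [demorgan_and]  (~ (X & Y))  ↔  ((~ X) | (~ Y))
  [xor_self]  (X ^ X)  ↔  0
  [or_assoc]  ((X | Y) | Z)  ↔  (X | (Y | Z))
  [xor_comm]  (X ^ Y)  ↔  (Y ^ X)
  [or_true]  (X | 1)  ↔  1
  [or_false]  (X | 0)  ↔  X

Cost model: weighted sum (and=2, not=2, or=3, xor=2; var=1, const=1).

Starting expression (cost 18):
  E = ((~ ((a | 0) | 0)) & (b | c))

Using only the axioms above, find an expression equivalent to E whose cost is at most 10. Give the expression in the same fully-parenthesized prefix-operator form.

step 1: or_false (→) rewrites (a | 0) into a, now ((~ (a | 0)) & (b | c))
step 2: or_false (→) rewrites (a | 0) into a, reaching cost 10 (bound 10)

((~ a) & (b | c))   [cost 10]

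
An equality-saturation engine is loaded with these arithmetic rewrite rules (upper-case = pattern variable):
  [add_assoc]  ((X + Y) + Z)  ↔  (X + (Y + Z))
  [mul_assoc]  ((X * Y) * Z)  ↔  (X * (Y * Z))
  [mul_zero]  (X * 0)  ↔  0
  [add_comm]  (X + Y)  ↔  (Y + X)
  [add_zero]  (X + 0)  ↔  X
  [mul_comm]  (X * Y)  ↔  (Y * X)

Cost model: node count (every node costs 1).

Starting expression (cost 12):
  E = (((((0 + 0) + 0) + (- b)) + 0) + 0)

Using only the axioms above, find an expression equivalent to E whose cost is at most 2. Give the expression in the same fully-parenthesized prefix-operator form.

1. [add_zero →] (0 + 0)  →  0;  E = ((((0 + 0) + (- b)) + 0) + 0)
2. [add_zero →] (((0 + 0) + (- b)) + 0)  →  ((0 + 0) + (- b));  E = (((0 + 0) + (- b)) + 0)
3. [add_comm →] ((0 + 0) + (- b))  →  ((- b) + (0 + 0));  E = (((- b) + (0 + 0)) + 0)
4. [add_zero →] (((- b) + (0 + 0)) + 0)  →  ((- b) + (0 + 0))
5. [add_zero →] (0 + 0)  →  0;  E = ((- b) + 0)
6. [add_zero →] ((- b) + 0)  →  (- b);  cost 2 ≤ 2, done

(- b)   [cost 2]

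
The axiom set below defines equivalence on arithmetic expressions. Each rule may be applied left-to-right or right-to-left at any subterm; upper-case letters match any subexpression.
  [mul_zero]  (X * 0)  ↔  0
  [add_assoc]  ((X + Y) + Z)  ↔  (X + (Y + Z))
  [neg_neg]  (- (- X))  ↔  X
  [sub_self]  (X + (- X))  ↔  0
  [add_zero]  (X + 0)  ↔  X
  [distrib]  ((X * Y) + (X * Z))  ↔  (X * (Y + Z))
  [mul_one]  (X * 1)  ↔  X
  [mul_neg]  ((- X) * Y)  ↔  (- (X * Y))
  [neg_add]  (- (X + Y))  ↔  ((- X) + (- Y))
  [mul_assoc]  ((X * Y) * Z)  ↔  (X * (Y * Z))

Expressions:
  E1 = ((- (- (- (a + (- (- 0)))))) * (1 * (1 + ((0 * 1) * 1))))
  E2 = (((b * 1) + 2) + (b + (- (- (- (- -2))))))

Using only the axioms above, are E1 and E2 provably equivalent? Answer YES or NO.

Every axiom is a valid identity, so a rewrite proof would force E1 and E2 to agree under every assignment.
At a=0, b=1: E1 = 0 but E2 = 2; they differ, so no derivation exists.

NO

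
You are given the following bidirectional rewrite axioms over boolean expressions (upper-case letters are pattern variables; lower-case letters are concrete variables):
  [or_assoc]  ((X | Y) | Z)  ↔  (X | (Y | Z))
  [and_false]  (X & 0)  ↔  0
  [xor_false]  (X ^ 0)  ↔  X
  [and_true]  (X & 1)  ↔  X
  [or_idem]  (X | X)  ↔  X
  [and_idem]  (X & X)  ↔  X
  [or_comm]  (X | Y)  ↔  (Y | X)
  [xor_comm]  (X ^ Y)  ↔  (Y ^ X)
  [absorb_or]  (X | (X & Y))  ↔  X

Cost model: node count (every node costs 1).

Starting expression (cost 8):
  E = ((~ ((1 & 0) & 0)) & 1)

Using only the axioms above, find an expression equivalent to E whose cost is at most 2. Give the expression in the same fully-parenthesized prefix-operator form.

(~ 0)   [cost 2]

step 1: and_true (→) rewrites ((~ ((1 & 0) & 0)) & 1) into (~ ((1 & 0) & 0))
step 2: and_false (→) rewrites (1 & 0) into 0, now (~ (0 & 0))
step 3: and_idem (→) rewrites (0 & 0) into 0, reaching cost 2 (bound 2)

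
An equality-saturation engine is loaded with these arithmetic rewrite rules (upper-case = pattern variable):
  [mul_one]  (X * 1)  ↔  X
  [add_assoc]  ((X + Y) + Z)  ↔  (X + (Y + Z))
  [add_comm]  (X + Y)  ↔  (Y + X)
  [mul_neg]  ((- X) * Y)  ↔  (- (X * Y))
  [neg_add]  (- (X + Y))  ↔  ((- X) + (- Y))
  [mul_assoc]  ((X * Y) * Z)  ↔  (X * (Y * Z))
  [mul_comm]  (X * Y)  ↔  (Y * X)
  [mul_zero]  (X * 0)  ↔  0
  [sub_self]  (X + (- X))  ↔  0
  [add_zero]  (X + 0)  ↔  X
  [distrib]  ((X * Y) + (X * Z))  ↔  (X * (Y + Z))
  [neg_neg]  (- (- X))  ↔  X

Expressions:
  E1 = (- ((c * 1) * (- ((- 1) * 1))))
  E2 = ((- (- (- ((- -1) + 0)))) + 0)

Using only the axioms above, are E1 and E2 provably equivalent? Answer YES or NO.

NO

The axioms are sound identities: if E1 ↔* E2 then E1 and E2 evaluate identically under any assignment.
Under c=0: E1 evaluates to 0, E2 to -1. Distinct ⇒ no rewrite sequence connects them.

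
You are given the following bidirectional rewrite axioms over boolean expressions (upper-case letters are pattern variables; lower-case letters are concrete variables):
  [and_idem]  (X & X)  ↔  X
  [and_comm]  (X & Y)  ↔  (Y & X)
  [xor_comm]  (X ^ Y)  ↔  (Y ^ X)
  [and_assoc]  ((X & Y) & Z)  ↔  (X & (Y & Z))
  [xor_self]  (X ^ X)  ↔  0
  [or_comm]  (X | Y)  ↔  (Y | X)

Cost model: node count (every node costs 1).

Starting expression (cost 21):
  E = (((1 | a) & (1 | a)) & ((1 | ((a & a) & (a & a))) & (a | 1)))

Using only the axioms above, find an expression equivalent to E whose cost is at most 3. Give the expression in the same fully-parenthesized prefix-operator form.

(1 | a)   [cost 3]

step 1: and_idem (→) rewrites ((a & a) & (a & a)) into (a & a), now (((1 | a) & (1 | a)) & ((1 | (a & a)) & (a | 1)))
step 2: and_idem (→) rewrites (a & a) into a, now (((1 | a) & (1 | a)) & ((1 | a) & (a | 1)))
step 3: or_comm (→) rewrites (a | 1) into (1 | a), now (((1 | a) & (1 | a)) & ((1 | a) & (1 | a)))
step 4: and_idem (→) rewrites (((1 | a) & (1 | a)) & ((1 | a) & (1 | a))) into ((1 | a) & (1 | a))
step 5: and_idem (→) rewrites ((1 | a) & (1 | a)) into (1 | a), reaching cost 3 (bound 3)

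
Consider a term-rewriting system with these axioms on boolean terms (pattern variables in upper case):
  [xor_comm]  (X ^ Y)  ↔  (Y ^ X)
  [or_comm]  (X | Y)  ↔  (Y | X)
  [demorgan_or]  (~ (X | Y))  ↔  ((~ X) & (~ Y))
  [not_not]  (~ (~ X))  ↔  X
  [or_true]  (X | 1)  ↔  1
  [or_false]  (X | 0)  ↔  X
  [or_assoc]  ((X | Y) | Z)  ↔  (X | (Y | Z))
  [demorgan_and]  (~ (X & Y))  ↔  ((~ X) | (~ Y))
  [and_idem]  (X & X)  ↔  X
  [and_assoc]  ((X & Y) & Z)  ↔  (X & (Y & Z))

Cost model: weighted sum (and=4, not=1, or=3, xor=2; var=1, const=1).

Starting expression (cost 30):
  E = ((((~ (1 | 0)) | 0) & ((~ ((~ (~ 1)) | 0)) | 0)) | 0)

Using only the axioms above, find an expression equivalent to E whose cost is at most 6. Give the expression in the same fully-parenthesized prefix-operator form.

(1) (~ (~ 1))  =[not_not →]=  1    ⊢ ((((~ (1 | 0)) | 0) & ((~ (1 | 0)) | 0)) | 0)
(2) ((((~ (1 | 0)) | 0) & ((~ (1 | 0)) | 0)) | 0)  =[or_false →]=  (((~ (1 | 0)) | 0) & ((~ (1 | 0)) | 0))
(3) (((~ (1 | 0)) | 0) & ((~ (1 | 0)) | 0))  =[and_idem →]=  ((~ (1 | 0)) | 0)
(4) ((~ (1 | 0)) | 0)  =[or_false →]=  (~ (1 | 0))    ⊢ cost 6, within 6

(~ (1 | 0))   [cost 6]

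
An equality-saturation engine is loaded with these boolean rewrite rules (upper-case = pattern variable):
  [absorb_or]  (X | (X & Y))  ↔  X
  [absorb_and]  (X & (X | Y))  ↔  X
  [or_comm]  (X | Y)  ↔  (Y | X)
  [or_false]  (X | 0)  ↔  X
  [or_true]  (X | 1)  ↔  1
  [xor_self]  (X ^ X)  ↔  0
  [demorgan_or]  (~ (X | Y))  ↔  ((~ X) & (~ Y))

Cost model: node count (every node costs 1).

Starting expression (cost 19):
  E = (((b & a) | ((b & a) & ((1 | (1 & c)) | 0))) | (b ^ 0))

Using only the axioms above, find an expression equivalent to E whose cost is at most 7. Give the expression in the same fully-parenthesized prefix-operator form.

((b & a) | (b ^ 0))   [cost 7]

(1) (1 | (1 & c))  =[absorb_or →]=  1    ⊢ (((b & a) | ((b & a) & (1 | 0))) | (b ^ 0))
(2) (1 | 0)  =[or_false →]=  1    ⊢ (((b & a) | ((b & a) & 1)) | (b ^ 0))
(3) ((b & a) | ((b & a) & 1))  =[absorb_or →]=  (b & a)    ⊢ cost 7, within 7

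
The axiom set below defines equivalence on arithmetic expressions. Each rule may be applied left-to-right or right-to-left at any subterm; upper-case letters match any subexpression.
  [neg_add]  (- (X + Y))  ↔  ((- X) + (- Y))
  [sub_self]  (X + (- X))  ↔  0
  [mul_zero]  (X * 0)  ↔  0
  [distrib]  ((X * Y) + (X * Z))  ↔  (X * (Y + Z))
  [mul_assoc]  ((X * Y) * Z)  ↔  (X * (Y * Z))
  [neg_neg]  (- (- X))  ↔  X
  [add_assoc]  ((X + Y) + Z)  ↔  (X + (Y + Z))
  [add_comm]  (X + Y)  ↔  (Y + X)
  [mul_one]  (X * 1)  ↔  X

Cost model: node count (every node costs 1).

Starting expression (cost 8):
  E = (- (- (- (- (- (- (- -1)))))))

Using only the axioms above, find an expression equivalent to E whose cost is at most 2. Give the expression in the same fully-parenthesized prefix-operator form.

(1) (- (- (- (- -1))))  =[neg_neg →]=  (- (- -1))    ⊢ (- (- (- (- (- -1)))))
(2) (- (- (- (- -1))))  =[neg_neg →]=  (- (- -1))    ⊢ (- (- (- -1)))
(3) (- (- -1))  =[neg_neg →]=  -1    ⊢ cost 2, within 2

(- -1)   [cost 2]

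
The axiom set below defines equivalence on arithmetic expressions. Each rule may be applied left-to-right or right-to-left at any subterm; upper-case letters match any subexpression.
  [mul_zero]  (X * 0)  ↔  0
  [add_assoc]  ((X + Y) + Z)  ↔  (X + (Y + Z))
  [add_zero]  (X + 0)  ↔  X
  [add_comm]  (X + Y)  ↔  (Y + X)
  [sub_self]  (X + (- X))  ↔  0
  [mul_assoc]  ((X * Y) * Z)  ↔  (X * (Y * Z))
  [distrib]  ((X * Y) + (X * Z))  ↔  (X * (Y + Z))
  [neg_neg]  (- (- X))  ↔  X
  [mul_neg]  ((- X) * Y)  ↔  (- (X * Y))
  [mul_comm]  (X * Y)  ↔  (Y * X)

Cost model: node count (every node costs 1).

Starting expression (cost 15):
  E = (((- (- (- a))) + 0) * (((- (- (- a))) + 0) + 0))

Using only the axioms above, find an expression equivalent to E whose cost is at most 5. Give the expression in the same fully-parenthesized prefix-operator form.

((- a) * (- a))   [cost 5]

step 1: add_zero (→) rewrites ((- (- (- a))) + 0) into (- (- (- a))), now (((- (- (- a))) + 0) * ((- (- (- a))) + 0))
step 2: add_zero (→) rewrites ((- (- (- a))) + 0) into (- (- (- a))), now (((- (- (- a))) + 0) * (- (- (- a))))
step 3: neg_neg (→) rewrites (- (- a)) into a, now (((- (- (- a))) + 0) * (- a))
step 4: add_zero (→) rewrites ((- (- (- a))) + 0) into (- (- (- a))), now ((- (- (- a))) * (- a))
step 5: neg_neg (→) rewrites (- (- (- a))) into (- a), reaching cost 5 (bound 5)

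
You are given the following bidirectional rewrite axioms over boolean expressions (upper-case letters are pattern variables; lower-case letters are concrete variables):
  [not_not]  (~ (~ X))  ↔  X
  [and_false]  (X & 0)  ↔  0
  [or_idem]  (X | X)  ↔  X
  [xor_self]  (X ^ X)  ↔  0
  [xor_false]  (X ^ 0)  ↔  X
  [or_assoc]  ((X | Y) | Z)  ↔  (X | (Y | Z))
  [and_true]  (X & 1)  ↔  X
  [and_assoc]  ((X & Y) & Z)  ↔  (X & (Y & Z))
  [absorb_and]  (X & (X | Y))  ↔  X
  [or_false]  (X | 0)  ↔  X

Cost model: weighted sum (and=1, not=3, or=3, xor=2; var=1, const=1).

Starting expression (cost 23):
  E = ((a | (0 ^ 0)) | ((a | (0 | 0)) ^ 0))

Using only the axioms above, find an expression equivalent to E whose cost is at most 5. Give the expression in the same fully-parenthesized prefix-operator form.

step 1: xor_false (→) rewrites ((a | (0 | 0)) ^ 0) into (a | (0 | 0)), now ((a | (0 ^ 0)) | (a | (0 | 0)))
step 2: xor_false (→) rewrites (0 ^ 0) into 0, now ((a | 0) | (a | (0 | 0)))
step 3: or_idem (→) rewrites (0 | 0) into 0, now ((a | 0) | (a | 0))
step 4: or_idem (→) rewrites ((a | 0) | (a | 0)) into (a | 0), reaching cost 5 (bound 5)

(a | 0)   [cost 5]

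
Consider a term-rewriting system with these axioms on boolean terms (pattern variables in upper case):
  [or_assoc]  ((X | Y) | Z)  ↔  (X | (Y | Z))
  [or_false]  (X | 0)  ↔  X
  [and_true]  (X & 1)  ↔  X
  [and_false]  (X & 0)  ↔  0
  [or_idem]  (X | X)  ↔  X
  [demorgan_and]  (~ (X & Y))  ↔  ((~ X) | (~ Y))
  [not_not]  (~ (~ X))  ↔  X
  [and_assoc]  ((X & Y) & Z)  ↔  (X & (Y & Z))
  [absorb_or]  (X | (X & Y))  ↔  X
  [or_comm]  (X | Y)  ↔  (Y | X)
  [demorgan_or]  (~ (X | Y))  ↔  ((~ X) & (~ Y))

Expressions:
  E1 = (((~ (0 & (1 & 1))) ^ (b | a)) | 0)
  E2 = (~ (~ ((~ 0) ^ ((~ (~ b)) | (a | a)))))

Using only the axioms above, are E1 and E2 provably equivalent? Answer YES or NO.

1. [and_true →] (1 & 1)  →  1;  E1 = (((~ (0 & 1)) ^ (b | a)) | 0)
2. [and_true →] (0 & 1)  →  0;  E1 = (((~ 0) ^ (b | a)) | 0)
3. [or_false →] (((~ 0) ^ (b | a)) | 0)  →  ((~ 0) ^ (b | a))
4. [not_not ←] b  →  (~ (~ b));  E1 = ((~ 0) ^ ((~ (~ b)) | a))
5. [not_not ←] ((~ 0) ^ ((~ (~ b)) | a))  →  (~ (~ ((~ 0) ^ ((~ (~ b)) | a))))
6. [or_idem ←] a  →  (a | a);  this is E2

YES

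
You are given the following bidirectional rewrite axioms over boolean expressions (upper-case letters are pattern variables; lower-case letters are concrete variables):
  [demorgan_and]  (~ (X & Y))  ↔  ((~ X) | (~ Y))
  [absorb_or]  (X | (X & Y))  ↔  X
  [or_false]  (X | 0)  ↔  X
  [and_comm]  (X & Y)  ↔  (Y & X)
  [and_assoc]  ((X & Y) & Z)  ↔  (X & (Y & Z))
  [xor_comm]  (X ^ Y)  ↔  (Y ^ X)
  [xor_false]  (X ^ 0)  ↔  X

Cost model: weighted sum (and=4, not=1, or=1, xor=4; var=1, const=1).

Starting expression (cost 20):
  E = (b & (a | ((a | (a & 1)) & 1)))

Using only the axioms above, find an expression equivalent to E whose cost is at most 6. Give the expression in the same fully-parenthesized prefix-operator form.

(1) (b & (a | ((a | (a & 1)) & 1)))  =[and_comm →]=  ((a | ((a | (a & 1)) & 1)) & b)
(2) (a | (a & 1))  =[absorb_or →]=  a    ⊢ ((a | (a & 1)) & b)
(3) (a | (a & 1))  =[absorb_or →]=  a    ⊢ cost 6, within 6

(a & b)   [cost 6]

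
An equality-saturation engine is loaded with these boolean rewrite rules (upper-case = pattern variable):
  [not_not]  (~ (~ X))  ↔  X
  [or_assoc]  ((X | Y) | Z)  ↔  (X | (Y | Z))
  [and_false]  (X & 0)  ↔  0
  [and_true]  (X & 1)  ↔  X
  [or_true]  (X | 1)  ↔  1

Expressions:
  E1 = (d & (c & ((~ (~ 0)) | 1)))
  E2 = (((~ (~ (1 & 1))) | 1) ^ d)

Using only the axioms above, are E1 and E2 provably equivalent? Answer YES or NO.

All listed rules preserve value, hence provable equivalence implies equal values everywhere; look for a separating assignment.
c=0, d=0 gives E1 ↦ 0, E2 ↦ 1; values differ ⇒ not provably equivalent.

NO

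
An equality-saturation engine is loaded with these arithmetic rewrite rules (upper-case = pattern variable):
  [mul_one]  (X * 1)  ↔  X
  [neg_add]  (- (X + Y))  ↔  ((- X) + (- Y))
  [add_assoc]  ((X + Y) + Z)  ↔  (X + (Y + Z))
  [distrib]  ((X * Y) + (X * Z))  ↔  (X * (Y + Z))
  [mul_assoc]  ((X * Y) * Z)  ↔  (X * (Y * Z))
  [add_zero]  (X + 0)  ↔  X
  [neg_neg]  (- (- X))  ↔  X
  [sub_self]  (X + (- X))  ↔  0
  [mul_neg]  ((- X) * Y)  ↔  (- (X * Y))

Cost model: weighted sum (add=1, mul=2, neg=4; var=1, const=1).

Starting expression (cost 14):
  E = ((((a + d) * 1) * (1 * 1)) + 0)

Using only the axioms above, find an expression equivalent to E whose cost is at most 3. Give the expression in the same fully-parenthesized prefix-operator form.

(a + d)   [cost 3]

step 1: mul_one (→) rewrites ((a + d) * 1) into (a + d), now (((a + d) * (1 * 1)) + 0)
step 2: mul_one (→) rewrites (1 * 1) into 1, now (((a + d) * 1) + 0)
step 3: add_zero (→) rewrites (((a + d) * 1) + 0) into ((a + d) * 1)
step 4: mul_one (→) rewrites ((a + d) * 1) into (a + d), reaching cost 3 (bound 3)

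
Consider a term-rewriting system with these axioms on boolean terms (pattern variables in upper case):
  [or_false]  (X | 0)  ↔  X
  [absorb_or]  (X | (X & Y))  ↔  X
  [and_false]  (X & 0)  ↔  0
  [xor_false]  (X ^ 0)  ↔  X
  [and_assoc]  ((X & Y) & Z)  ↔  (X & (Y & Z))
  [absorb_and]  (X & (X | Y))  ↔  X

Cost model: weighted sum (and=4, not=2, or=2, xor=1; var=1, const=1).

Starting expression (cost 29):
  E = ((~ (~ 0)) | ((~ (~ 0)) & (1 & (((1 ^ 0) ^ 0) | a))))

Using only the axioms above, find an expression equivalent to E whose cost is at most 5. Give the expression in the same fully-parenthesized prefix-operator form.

(~ (~ 0))   [cost 5]

step 1: xor_false (→) rewrites ((1 ^ 0) ^ 0) into (1 ^ 0), now ((~ (~ 0)) | ((~ (~ 0)) & (1 & ((1 ^ 0) | a))))
step 2: xor_false (→) rewrites (1 ^ 0) into 1, now ((~ (~ 0)) | ((~ (~ 0)) & (1 & (1 | a))))
step 3: absorb_and (→) rewrites (1 & (1 | a)) into 1, now ((~ (~ 0)) | ((~ (~ 0)) & 1))
step 4: absorb_or (→) rewrites ((~ (~ 0)) | ((~ (~ 0)) & 1)) into (~ (~ 0)), reaching cost 5 (bound 5)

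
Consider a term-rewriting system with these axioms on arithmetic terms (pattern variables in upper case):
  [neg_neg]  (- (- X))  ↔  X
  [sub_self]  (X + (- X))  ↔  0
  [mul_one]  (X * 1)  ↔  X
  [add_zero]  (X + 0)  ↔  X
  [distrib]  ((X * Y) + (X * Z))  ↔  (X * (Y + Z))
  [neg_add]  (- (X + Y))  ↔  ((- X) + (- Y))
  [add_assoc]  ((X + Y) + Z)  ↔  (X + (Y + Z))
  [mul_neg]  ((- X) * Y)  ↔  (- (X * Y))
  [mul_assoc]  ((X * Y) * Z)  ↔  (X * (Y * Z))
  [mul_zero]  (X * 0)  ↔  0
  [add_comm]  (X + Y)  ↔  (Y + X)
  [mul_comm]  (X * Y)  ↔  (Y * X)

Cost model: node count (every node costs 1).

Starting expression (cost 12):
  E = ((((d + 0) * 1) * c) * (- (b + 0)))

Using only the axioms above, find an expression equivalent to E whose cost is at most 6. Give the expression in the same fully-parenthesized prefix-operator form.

((d * c) * (- b))   [cost 6]

(1) ((d + 0) * 1)  =[mul_one →]=  (d + 0)    ⊢ (((d + 0) * c) * (- (b + 0)))
(2) (b + 0)  =[add_zero →]=  b    ⊢ (((d + 0) * c) * (- b))
(3) (d + 0)  =[add_zero →]=  d    ⊢ cost 6, within 6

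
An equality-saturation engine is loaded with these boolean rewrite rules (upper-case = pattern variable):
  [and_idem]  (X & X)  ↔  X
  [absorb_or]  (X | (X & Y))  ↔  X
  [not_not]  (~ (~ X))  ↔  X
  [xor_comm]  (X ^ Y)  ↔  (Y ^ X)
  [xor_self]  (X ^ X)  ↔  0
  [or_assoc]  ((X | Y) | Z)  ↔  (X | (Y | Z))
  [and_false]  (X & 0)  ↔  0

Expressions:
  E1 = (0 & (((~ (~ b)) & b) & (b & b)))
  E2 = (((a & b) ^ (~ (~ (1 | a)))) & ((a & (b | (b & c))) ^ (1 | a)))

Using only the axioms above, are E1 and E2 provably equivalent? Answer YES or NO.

The axioms are sound identities: if E1 ↔* E2 then E1 and E2 evaluate identically under any assignment.
Under a=0, b=0, c=0: E1 evaluates to 0, E2 to 1. Distinct ⇒ no rewrite sequence connects them.

NO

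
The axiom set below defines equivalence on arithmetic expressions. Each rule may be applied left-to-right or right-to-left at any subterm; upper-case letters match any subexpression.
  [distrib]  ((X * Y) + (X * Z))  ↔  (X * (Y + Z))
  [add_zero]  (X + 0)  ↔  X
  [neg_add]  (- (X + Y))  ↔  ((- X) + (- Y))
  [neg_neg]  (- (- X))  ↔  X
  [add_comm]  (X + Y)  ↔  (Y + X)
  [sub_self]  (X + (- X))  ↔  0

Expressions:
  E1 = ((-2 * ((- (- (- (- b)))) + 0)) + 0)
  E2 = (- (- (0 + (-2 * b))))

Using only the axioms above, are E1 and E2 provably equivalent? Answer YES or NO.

YES

1. [neg_neg →] (- (- b))  →  b;  E1 = ((-2 * ((- (- b)) + 0)) + 0)
2. [add_zero →] ((- (- b)) + 0)  →  (- (- b));  E1 = ((-2 * (- (- b))) + 0)
3. [add_zero →] ((-2 * (- (- b))) + 0)  →  (-2 * (- (- b)))
4. [neg_neg →] (- (- b))  →  b;  E1 = (-2 * b)
5. [add_zero ←] (-2 * b)  →  ((-2 * b) + 0)
6. [neg_neg ←] ((-2 * b) + 0)  →  (- (- ((-2 * b) + 0)))
7. [add_comm →] ((-2 * b) + 0)  →  (0 + (-2 * b));  this is E2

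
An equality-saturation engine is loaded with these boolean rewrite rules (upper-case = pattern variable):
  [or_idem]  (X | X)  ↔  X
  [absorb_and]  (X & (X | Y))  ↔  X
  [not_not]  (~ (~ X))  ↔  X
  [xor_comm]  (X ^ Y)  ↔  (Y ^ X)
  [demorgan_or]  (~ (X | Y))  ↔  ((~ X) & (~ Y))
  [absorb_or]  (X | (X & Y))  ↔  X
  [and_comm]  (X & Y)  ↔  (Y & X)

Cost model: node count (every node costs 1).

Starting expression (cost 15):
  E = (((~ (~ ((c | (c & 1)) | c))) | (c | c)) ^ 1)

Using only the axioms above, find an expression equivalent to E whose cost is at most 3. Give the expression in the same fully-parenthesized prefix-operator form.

(c ^ 1)   [cost 3]

step 1: not_not (→) rewrites (~ (~ ((c | (c & 1)) | c))) into ((c | (c & 1)) | c), now ((((c | (c & 1)) | c) | (c | c)) ^ 1)
step 2: absorb_or (→) rewrites (c | (c & 1)) into c, now (((c | c) | (c | c)) ^ 1)
step 3: or_idem (→) rewrites ((c | c) | (c | c)) into (c | c), now ((c | c) ^ 1)
step 4: or_idem (→) rewrites (c | c) into c, reaching cost 3 (bound 3)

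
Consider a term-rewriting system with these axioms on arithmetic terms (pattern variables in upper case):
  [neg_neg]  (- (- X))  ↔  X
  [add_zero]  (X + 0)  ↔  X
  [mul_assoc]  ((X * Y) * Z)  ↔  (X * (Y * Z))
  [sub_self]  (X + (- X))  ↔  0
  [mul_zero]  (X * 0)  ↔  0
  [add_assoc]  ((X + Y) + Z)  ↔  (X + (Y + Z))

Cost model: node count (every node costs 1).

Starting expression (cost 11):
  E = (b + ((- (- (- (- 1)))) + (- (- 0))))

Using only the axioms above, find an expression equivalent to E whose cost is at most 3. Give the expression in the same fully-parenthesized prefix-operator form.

1. [neg_neg →] (- (- (- 1)))  →  (- 1);  E = (b + ((- (- 1)) + (- (- 0))))
2. [neg_neg →] (- (- 1))  →  1;  E = (b + (1 + (- (- 0))))
3. [neg_neg →] (- (- 0))  →  0;  E = (b + (1 + 0))
4. [add_zero →] (1 + 0)  →  1;  cost 3 ≤ 3, done

(b + 1)   [cost 3]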